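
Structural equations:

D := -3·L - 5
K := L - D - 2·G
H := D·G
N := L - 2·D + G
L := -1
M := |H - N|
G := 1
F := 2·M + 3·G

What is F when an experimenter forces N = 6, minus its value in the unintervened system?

4

Intervening sets N = 6 and removes its equation (N := L - 2·D + G).
D = -3·L - 5  [with L=-1]  = -2
H = D·G  [with D=-2, G=1]  = -2
M = |H - N|  [with H=-2, N=6]  = 8
F = 2·M + 3·G  [with M=8, G=1]  = 19
Without intervention: D = -3·L - 5  [with L=-1]  = -2; H = D·G  [with D=-2, G=1]  = -2; N = L - 2·D + G  [with L=-1, D=-2, G=1]  = 4; M = |H - N|  [with H=-2, N=4]  = 6; F = 2·M + 3·G  [with M=6, G=1]  = 15.
Change = 19 − 15 = 4.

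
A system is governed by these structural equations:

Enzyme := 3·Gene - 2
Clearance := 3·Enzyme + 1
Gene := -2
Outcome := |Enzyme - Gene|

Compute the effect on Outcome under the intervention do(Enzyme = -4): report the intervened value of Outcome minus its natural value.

Under do(Enzyme=-4), the mechanism Enzyme := 3·Gene - 2 is discarded; Enzyme is fixed at -4.
Outcome = |Enzyme - Gene|  [with Enzyme=-4, Gene=-2]  = 2
Without intervention: Enzyme = 3·Gene - 2  [with Gene=-2]  = -8; Outcome = |Enzyme - Gene|  [with Enzyme=-8, Gene=-2]  = 6.
Change = 2 − 6 = -4.

-4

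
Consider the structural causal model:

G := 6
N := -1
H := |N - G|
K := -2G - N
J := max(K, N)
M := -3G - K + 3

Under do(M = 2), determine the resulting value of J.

do(M=2) replaces the equation M := -3G - K + 3 with the constant M = 2.
Since J is not a descendant of the intervened variable, it is unaffected.
K = -2G - N  [with G=6, N=-1]  = -11
J = max(K, N)  [with K=-11, N=-1]  = -1

-1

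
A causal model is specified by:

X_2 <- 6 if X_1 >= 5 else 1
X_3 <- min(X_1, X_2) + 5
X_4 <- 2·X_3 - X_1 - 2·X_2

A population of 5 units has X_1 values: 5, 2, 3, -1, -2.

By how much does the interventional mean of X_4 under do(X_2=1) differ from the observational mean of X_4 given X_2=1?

-0.4

The intervention sets X_2=1 in all 5 units regardless of X_1. Recomputing X_4 per unit gives 5, 8, 7, 7, 6; average 6.6.
Observing X_2=1 restricts to units where X_2's equation naturally yields 1: X_1 ∈ {2, 3, -1, -2}. In that subpopulation X_4 = 8, 7, 7, 6, mean 7.
Difference = 6.6 − 7 = -0.4.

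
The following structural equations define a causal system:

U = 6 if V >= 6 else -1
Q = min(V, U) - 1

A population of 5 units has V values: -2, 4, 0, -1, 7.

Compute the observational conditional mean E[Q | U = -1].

-2.25

E[Q|U=-1] averages over only the 4 units with U=-1 (V = -2, 4, 0, -1): Q = -3, -2, -2, -2, mean -2.25.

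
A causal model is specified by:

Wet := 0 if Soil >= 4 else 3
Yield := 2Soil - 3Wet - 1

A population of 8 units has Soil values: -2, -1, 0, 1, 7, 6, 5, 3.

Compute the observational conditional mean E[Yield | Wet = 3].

Observing Wet=3 restricts to units where Wet's equation naturally yields 3: Soil ∈ {-2, -1, 0, 1, 3}. In that subpopulation Yield = -14, -12, -10, -8, -4, mean -9.6.

-9.6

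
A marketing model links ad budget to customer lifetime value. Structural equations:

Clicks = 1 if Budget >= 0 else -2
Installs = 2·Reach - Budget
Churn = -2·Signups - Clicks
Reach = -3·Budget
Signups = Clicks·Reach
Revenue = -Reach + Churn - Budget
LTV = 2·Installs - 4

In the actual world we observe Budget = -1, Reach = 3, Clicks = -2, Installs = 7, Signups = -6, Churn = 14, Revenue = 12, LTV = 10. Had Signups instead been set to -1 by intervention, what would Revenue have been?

Under do(Signups=-1), the mechanism Signups = Clicks·Reach is discarded; Signups is fixed at -1.
Reach = -3·Budget  [with Budget=-1]  = 3
Clicks = 1 if Budget >= 0 else -2  [with Budget=-1]  = -2
Churn = -2·Signups - Clicks  [with Signups=-1, Clicks=-2]  = 4
Revenue = -Reach + Churn - Budget  [with Reach=3, Churn=4, Budget=-1]  = 2

2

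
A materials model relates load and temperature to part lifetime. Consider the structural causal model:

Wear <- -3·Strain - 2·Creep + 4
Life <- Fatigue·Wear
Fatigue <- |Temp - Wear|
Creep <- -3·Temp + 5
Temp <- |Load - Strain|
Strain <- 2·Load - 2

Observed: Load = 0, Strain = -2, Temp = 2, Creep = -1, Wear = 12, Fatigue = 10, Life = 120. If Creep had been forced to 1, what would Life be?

The intervention breaks the incoming arrows to Creep: Creep <- -3·Temp + 5 no longer applies, and Creep = 1.
Strain = 2·Load - 2  [with Load=0]  = -2
Temp = |Load - Strain|  [with Load=0, Strain=-2]  = 2
Wear = -3·Strain - 2·Creep + 4  [with Strain=-2, Creep=1]  = 8
Fatigue = |Temp - Wear|  [with Temp=2, Wear=8]  = 6
Life = Fatigue·Wear  [with Fatigue=6, Wear=8]  = 48

48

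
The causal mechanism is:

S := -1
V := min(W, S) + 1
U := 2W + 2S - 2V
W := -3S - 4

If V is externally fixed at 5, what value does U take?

-14

The intervention breaks the incoming arrows to V: V := min(W, S) + 1 no longer applies, and V = 5.
W = -3S - 4  [with S=-1]  = -1
U = 2W + 2S - 2V  [with W=-1, S=-1, V=5]  = -14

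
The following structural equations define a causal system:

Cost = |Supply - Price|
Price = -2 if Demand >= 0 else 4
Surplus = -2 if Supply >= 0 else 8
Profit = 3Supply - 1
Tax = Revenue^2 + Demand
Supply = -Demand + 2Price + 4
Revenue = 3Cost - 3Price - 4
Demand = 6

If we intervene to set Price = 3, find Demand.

Under do(Price=3), the mechanism Price = -2 if Demand >= 0 else 4 is discarded; Price is fixed at 3.
Demand is not downstream of the intervention, so its value is determined by the original equations.

6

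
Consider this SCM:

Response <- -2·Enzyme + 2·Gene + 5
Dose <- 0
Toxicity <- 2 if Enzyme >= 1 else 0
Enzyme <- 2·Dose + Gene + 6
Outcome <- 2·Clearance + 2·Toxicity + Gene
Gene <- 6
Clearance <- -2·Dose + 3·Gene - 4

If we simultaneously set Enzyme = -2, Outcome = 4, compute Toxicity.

0

Setting Enzyme = -2, Outcome = 4 by intervention discards those variables' equations.
Toxicity = 2 if Enzyme >= 1 else 0  [with Enzyme=-2]  = 0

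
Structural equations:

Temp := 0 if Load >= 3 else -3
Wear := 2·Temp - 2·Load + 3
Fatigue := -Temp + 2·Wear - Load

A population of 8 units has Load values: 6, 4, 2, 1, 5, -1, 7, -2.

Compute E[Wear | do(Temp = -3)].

Under do(Temp=-3), Temp's equation is replaced by Temp=-3 for every unit. Per-unit Wear: -15, -11, -7, -5, -13, -1, -17, 1. Mean = -8.5.

-8.5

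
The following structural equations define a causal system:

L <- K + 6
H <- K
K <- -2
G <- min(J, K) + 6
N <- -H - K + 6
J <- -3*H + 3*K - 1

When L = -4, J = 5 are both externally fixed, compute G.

The joint intervention fixes L = -4, J = 5, removing each variable's own equation.
G = min(J, K) + 6  [with J=5, K=-2]  = 4

4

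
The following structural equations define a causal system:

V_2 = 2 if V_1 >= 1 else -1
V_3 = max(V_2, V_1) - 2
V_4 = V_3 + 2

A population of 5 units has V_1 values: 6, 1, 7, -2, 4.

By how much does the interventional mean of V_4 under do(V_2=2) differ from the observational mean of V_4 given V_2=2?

-0.55

Under do(V_2=2), V_2's equation is replaced by V_2=2 for every unit. Per-unit V_4: 6, 2, 7, 2, 4. Mean = 4.2.
Conditioning on V_2=2 selects the 4 unit(s) with V_1 ∈ {6, 1, 7, 4}. Their V_4 values: 6, 2, 7, 4. Mean = 4.75.
Difference = 4.2 − 4.75 = -0.55.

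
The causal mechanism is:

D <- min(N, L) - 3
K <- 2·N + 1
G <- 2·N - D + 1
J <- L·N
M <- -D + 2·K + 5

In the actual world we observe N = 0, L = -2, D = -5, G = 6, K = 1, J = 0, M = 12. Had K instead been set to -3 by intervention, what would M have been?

4

Under do(K=-3), the mechanism K <- 2·N + 1 is discarded; K is fixed at -3.
D = min(N, L) - 3  [with N=0, L=-2]  = -5
M = -D + 2·K + 5  [with D=-5, K=-3]  = 4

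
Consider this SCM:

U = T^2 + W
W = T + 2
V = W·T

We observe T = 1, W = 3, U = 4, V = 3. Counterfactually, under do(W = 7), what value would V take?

7

Under do(W=7), the mechanism W = T + 2 is discarded; W is fixed at 7.
V = W·T  [with W=7, T=1]  = 7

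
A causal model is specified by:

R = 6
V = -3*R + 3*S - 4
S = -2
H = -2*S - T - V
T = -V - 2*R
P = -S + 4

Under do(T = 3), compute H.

Intervening sets T = 3 and removes its equation (T = -V - 2*R).
V = -3*R + 3*S - 4  [with R=6, S=-2]  = -28
H = -2*S - T - V  [with S=-2, T=3, V=-28]  = 29

29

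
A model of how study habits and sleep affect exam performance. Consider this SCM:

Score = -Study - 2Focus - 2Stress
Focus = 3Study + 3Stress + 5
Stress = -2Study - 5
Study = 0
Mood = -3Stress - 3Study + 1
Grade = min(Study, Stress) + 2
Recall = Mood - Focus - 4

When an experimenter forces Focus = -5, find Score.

20

The intervention breaks the incoming arrows to Focus: Focus = 3Study + 3Stress + 5 no longer applies, and Focus = -5.
Stress = -2Study - 5  [with Study=0]  = -5
Score = -Study - 2Focus - 2Stress  [with Study=0, Focus=-5, Stress=-5]  = 20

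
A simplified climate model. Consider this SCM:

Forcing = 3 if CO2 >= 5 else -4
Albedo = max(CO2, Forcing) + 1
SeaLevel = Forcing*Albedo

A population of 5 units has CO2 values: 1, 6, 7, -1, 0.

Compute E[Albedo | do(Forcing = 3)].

Every unit gets Forcing=3 under the intervention. Albedo values become 4, 7, 8, 4, 4; E[Albedo|do(Forcing=3)] = 5.4.

5.4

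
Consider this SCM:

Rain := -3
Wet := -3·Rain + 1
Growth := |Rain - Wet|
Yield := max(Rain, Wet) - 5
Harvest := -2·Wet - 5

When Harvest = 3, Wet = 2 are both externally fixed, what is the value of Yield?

Setting Harvest = 3, Wet = 2 by intervention discards those variables' equations.
Yield = max(Rain, Wet) - 5  [with Rain=-3, Wet=2]  = -3

-3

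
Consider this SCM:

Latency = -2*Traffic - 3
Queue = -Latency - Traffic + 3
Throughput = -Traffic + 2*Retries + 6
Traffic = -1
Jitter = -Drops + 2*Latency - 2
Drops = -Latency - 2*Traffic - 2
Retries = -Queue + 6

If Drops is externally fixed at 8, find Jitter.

Under do(Drops=8), the mechanism Drops = -Latency - 2*Traffic - 2 is discarded; Drops is fixed at 8.
Latency = -2*Traffic - 3  [with Traffic=-1]  = -1
Jitter = -Drops + 2*Latency - 2  [with Drops=8, Latency=-1]  = -12

-12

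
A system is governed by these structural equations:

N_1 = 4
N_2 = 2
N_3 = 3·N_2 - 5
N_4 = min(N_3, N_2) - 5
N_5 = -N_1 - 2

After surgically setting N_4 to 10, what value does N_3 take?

1

Under do(N_4=10), the mechanism N_4 = min(N_3, N_2) - 5 is discarded; N_4 is fixed at 10.
Since N_3 is not a descendant of the intervened variable, it is unaffected.
N_3 = 3·N_2 - 5  [with N_2=2]  = 1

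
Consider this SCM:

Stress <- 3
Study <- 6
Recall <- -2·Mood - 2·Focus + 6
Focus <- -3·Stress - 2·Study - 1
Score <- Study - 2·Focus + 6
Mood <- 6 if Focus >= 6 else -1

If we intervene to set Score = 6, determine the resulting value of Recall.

52

Under do(Score=6), the mechanism Score <- Study - 2·Focus + 6 is discarded; Score is fixed at 6.
Since Recall is not a descendant of the intervened variable, it is unaffected.
Focus = -3·Stress - 2·Study - 1  [with Stress=3, Study=6]  = -22
Mood = 6 if Focus >= 6 else -1  [with Focus=-22]  = -1
Recall = -2·Mood - 2·Focus + 6  [with Mood=-1, Focus=-22]  = 52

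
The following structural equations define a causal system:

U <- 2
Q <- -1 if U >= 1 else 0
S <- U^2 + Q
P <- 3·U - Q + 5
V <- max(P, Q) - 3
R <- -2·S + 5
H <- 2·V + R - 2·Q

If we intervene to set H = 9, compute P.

12

Under do(H=9), the mechanism H <- 2·V + R - 2·Q is discarded; H is fixed at 9.
Since P is not a descendant of the intervened variable, it is unaffected.
Q = -1 if U >= 1 else 0  [with U=2]  = -1
P = 3·U - Q + 5  [with U=2, Q=-1]  = 12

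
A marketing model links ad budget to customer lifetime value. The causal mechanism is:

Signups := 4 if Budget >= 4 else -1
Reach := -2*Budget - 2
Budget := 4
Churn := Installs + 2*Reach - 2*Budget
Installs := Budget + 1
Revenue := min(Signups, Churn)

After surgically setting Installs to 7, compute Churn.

do(Installs=7) replaces the equation Installs := Budget + 1 with the constant Installs = 7.
Reach = -2*Budget - 2  [with Budget=4]  = -10
Churn = Installs + 2*Reach - 2*Budget  [with Installs=7, Reach=-10, Budget=4]  = -21

-21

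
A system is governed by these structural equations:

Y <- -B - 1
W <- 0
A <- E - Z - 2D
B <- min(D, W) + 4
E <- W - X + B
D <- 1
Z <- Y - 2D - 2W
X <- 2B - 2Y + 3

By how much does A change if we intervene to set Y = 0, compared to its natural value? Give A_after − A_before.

do(Y=0) replaces the equation Y <- -B - 1 with the constant Y = 0.
B = min(D, W) + 4  [with D=1, W=0]  = 4
Z = Y - 2D - 2W  [with Y=0, D=1, W=0]  = -2
X = 2B - 2Y + 3  [with B=4, Y=0]  = 11
E = W - X + B  [with W=0, X=11, B=4]  = -7
A = E - Z - 2D  [with E=-7, Z=-2, D=1]  = -7
Without intervention: B = min(D, W) + 4  [with D=1, W=0]  = 4; Y = -B - 1  [with B=4]  = -5; Z = Y - 2D - 2W  [with Y=-5, D=1, W=0]  = -7; X = 2B - 2Y + 3  [with B=4, Y=-5]  = 21; E = W - X + B  [with W=0, X=21, B=4]  = -17; A = E - Z - 2D  [with E=-17, Z=-7, D=1]  = -12.
Change = -7 − (-12) = 5.

5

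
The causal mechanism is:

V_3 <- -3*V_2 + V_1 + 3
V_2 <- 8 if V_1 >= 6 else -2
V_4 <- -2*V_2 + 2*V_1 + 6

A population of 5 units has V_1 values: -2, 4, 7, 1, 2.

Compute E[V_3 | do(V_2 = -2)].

11.4

do(V_2=-2) breaks V_2's dependence on V_1. With V_2=-2 fixed, V_3 across the units is 7, 13, 16, 10, 11, mean 11.4.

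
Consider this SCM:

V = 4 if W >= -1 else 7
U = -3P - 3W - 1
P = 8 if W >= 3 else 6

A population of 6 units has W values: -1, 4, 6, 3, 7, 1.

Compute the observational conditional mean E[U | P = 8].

-40

E[U|P=8] averages over only the 4 units with P=8 (W = 4, 6, 3, 7): U = -37, -43, -34, -46, mean -40.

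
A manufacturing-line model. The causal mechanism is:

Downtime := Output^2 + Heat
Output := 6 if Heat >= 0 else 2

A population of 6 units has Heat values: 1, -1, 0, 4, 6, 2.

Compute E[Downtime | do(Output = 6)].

do(Output=6) breaks Output's dependence on Heat. With Output=6 fixed, Downtime across the units is 37, 35, 36, 40, 42, 38, mean 38.

38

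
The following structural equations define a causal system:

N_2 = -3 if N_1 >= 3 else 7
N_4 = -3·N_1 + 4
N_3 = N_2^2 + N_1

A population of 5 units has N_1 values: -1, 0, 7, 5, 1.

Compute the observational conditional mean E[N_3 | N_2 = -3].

Observing N_2=-3 restricts to units where N_2's equation naturally yields -3: N_1 ∈ {7, 5}. In that subpopulation N_3 = 16, 14, mean 15.

15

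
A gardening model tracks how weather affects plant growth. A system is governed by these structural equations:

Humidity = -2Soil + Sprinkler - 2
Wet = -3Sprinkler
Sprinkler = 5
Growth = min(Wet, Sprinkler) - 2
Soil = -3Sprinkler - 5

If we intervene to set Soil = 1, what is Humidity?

do(Soil=1) replaces the equation Soil = -3Sprinkler - 5 with the constant Soil = 1.
Humidity = -2Soil + Sprinkler - 2  [with Soil=1, Sprinkler=5]  = 1

1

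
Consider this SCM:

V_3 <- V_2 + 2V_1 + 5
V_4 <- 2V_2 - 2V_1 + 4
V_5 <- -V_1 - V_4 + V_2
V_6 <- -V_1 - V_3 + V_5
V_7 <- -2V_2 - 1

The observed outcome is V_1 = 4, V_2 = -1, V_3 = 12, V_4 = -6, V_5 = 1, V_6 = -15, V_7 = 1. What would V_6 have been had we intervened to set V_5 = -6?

The intervention breaks the incoming arrows to V_5: V_5 <- -V_1 - V_4 + V_2 no longer applies, and V_5 = -6.
V_3 = V_2 + 2V_1 + 5  [with V_2=-1, V_1=4]  = 12
V_6 = -V_1 - V_3 + V_5  [with V_1=4, V_3=12, V_5=-6]  = -22

-22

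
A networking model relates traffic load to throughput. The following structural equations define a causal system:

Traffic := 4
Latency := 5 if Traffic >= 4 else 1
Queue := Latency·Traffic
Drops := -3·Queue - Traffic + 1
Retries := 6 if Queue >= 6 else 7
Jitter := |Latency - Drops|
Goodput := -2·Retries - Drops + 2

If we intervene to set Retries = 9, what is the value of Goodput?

Under do(Retries=9), the mechanism Retries := 6 if Queue >= 6 else 7 is discarded; Retries is fixed at 9.
Latency = 5 if Traffic >= 4 else 1  [with Traffic=4]  = 5
Queue = Latency·Traffic  [with Latency=5, Traffic=4]  = 20
Drops = -3·Queue - Traffic + 1  [with Queue=20, Traffic=4]  = -63
Goodput = -2·Retries - Drops + 2  [with Retries=9, Drops=-63]  = 47

47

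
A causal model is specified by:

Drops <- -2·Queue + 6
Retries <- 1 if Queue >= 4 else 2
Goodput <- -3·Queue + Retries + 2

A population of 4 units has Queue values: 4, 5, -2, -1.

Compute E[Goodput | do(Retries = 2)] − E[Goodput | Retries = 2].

Every unit gets Retries=2 under the intervention. Goodput values become -8, -11, 10, 7; E[Goodput|do(Retries=2)] = -0.5.
Conditioning on Retries=2 selects the 2 unit(s) with Queue ∈ {-2, -1}. Their Goodput values: 10, 7. Mean = 8.5.
Difference = -0.5 − 8.5 = -9.

-9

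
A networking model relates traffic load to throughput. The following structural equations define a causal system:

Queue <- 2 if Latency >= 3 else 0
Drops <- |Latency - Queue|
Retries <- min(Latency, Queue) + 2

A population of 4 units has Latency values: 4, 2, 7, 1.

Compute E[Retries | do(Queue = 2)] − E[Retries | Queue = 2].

Every unit gets Queue=2 under the intervention. Retries values become 4, 4, 4, 3; E[Retries|do(Queue=2)] = 3.75.
E[Retries|Queue=2] averages over only the 2 units with Queue=2 (Latency = 4, 7): Retries = 4, 4, mean 4.
Difference = 3.75 − 4 = -0.25.

-0.25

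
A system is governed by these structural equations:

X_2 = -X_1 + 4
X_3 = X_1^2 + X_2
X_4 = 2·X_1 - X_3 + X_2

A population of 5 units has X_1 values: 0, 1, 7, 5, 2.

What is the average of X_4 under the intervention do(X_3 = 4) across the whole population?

3

Every unit gets X_3=4 under the intervention. X_4 values become 0, 1, 7, 5, 2; E[X_4|do(X_3=4)] = 3.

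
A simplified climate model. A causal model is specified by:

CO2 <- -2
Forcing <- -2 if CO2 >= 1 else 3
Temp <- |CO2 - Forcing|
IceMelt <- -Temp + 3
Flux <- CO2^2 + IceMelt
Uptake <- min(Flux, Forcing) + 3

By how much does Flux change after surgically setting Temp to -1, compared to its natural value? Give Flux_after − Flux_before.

do(Temp=-1) replaces the equation Temp <- |CO2 - Forcing| with the constant Temp = -1.
IceMelt = -Temp + 3  [with Temp=-1]  = 4
Flux = CO2^2 + IceMelt  [with CO2=-2, IceMelt=4]  = 8
Without intervention: Forcing = -2 if CO2 >= 1 else 3  [with CO2=-2]  = 3; Temp = |CO2 - Forcing|  [with CO2=-2, Forcing=3]  = 5; IceMelt = -Temp + 3  [with Temp=5]  = -2; Flux = CO2^2 + IceMelt  [with CO2=-2, IceMelt=-2]  = 2.
Change = 8 − 2 = 6.

6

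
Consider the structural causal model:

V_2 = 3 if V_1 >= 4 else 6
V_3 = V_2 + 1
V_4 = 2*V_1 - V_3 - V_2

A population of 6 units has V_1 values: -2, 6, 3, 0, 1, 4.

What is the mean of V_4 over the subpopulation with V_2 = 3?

3

Conditioning on V_2=3 selects the 2 unit(s) with V_1 ∈ {6, 4}. Their V_4 values: 5, 1. Mean = 3.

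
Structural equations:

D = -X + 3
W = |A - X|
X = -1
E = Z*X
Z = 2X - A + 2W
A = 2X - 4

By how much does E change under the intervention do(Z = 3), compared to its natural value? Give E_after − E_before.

11

Intervening sets Z = 3 and removes its equation (Z = 2X - A + 2W).
E = Z*X  [with Z=3, X=-1]  = -3
Without intervention: A = 2X - 4  [with X=-1]  = -6; W = |A - X|  [with A=-6, X=-1]  = 5; Z = 2X - A + 2W  [with X=-1, A=-6, W=5]  = 14; E = Z*X  [with Z=14, X=-1]  = -14.
Change = -3 − (-14) = 11.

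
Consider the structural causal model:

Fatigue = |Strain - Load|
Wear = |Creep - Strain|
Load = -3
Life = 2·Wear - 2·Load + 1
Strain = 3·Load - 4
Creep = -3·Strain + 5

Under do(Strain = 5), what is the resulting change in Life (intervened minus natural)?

Under do(Strain=5), the mechanism Strain = 3·Load - 4 is discarded; Strain is fixed at 5.
Creep = -3·Strain + 5  [with Strain=5]  = -10
Wear = |Creep - Strain|  [with Creep=-10, Strain=5]  = 15
Life = 2·Wear - 2·Load + 1  [with Wear=15, Load=-3]  = 37
Without intervention: Strain = 3·Load - 4  [with Load=-3]  = -13; Creep = -3·Strain + 5  [with Strain=-13]  = 44; Wear = |Creep - Strain|  [with Creep=44, Strain=-13]  = 57; Life = 2·Wear - 2·Load + 1  [with Wear=57, Load=-3]  = 121.
Change = 37 − 121 = -84.

-84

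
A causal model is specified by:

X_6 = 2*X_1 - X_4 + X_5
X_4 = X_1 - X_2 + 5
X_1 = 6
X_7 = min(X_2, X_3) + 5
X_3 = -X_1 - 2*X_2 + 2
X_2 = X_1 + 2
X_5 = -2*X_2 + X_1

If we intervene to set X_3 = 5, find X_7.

The intervention breaks the incoming arrows to X_3: X_3 = -X_1 - 2*X_2 + 2 no longer applies, and X_3 = 5.
X_2 = X_1 + 2  [with X_1=6]  = 8
X_7 = min(X_2, X_3) + 5  [with X_2=8, X_3=5]  = 10

10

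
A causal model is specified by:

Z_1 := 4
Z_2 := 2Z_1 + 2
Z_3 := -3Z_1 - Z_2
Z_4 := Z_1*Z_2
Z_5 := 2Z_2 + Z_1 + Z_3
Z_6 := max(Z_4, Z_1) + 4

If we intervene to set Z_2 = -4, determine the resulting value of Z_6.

Under do(Z_2=-4), the mechanism Z_2 := 2Z_1 + 2 is discarded; Z_2 is fixed at -4.
Z_4 = Z_1*Z_2  [with Z_1=4, Z_2=-4]  = -16
Z_6 = max(Z_4, Z_1) + 4  [with Z_4=-16, Z_1=4]  = 8

8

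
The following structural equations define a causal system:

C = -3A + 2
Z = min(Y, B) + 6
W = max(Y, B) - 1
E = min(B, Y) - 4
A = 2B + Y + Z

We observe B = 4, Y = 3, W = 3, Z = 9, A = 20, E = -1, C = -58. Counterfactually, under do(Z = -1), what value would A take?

Intervening sets Z = -1 and removes its equation (Z = min(Y, B) + 6).
A = 2B + Y + Z  [with B=4, Y=3, Z=-1]  = 10

10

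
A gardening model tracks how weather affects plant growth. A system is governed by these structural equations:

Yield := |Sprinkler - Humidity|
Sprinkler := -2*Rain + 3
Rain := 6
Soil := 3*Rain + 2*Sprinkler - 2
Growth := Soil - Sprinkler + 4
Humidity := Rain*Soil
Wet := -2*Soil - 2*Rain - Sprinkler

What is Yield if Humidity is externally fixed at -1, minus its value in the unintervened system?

5

Intervening sets Humidity = -1 and removes its equation (Humidity := Rain*Soil).
Sprinkler = -2*Rain + 3  [with Rain=6]  = -9
Yield = |Sprinkler - Humidity|  [with Sprinkler=-9, Humidity=-1]  = 8
Without intervention: Sprinkler = -2*Rain + 3  [with Rain=6]  = -9; Soil = 3*Rain + 2*Sprinkler - 2  [with Rain=6, Sprinkler=-9]  = -2; Humidity = Rain*Soil  [with Rain=6, Soil=-2]  = -12; Yield = |Sprinkler - Humidity|  [with Sprinkler=-9, Humidity=-12]  = 3.
Change = 8 − 3 = 5.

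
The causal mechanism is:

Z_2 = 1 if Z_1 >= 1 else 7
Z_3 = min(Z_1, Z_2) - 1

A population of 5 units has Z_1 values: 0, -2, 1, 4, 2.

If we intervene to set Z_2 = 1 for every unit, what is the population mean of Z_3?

Under do(Z_2=1), Z_2's equation is replaced by Z_2=1 for every unit. Per-unit Z_3: -1, -3, 0, 0, 0. Mean = -0.8.

-0.8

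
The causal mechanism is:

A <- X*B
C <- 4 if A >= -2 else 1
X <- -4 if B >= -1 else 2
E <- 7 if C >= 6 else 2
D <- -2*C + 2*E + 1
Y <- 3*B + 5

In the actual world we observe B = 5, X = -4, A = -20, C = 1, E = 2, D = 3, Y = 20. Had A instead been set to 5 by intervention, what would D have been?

The intervention breaks the incoming arrows to A: A <- X*B no longer applies, and A = 5.
C = 4 if A >= -2 else 1  [with A=5]  = 4
E = 7 if C >= 6 else 2  [with C=4]  = 2
D = -2*C + 2*E + 1  [with C=4, E=2]  = -3

-3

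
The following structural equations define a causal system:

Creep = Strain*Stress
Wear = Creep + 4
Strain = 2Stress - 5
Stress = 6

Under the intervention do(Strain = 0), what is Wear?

Under do(Strain=0), the mechanism Strain = 2Stress - 5 is discarded; Strain is fixed at 0.
Creep = Strain*Stress  [with Strain=0, Stress=6]  = 0
Wear = Creep + 4  [with Creep=0]  = 4

4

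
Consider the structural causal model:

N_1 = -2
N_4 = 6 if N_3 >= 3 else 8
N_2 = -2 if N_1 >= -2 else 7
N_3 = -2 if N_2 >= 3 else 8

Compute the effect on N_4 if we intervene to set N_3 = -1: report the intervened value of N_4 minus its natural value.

2

The intervention breaks the incoming arrows to N_3: N_3 = -2 if N_2 >= 3 else 8 no longer applies, and N_3 = -1.
N_4 = 6 if N_3 >= 3 else 8  [with N_3=-1]  = 8
Without intervention: N_2 = -2 if N_1 >= -2 else 7  [with N_1=-2]  = -2; N_3 = -2 if N_2 >= 3 else 8  [with N_2=-2]  = 8; N_4 = 6 if N_3 >= 3 else 8  [with N_3=8]  = 6.
Change = 8 − 6 = 2.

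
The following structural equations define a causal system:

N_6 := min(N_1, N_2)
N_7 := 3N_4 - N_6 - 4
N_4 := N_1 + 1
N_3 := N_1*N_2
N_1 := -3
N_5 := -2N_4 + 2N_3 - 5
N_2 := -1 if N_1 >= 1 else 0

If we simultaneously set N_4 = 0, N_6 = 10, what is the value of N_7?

Setting N_4 = 0, N_6 = 10 by intervention discards those variables' equations.
N_7 = 3N_4 - N_6 - 4  [with N_4=0, N_6=10]  = -14

-14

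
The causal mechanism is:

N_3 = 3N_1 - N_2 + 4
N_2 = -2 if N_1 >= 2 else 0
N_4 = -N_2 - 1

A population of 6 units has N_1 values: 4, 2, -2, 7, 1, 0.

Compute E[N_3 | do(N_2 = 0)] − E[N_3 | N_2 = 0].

7

Under do(N_2=0), N_2's equation is replaced by N_2=0 for every unit. Per-unit N_3: 16, 10, -2, 25, 7, 4. Mean = 10.
E[N_3|N_2=0] averages over only the 3 units with N_2=0 (N_1 = -2, 1, 0): N_3 = -2, 7, 4, mean 3.
Difference = 10 − 3 = 7.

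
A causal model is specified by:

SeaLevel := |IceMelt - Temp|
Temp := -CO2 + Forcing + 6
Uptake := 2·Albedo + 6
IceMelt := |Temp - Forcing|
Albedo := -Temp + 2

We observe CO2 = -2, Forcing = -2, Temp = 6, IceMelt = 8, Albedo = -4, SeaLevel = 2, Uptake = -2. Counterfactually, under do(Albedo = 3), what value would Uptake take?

Under do(Albedo=3), the mechanism Albedo := -Temp + 2 is discarded; Albedo is fixed at 3.
Uptake = 2·Albedo + 6  [with Albedo=3]  = 12

12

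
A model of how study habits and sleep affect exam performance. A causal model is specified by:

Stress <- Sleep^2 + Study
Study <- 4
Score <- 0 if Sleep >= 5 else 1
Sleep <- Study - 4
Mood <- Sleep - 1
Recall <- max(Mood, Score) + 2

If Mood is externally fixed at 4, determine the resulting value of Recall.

The intervention breaks the incoming arrows to Mood: Mood <- Sleep - 1 no longer applies, and Mood = 4.
Sleep = Study - 4  [with Study=4]  = 0
Score = 0 if Sleep >= 5 else 1  [with Sleep=0]  = 1
Recall = max(Mood, Score) + 2  [with Mood=4, Score=1]  = 6

6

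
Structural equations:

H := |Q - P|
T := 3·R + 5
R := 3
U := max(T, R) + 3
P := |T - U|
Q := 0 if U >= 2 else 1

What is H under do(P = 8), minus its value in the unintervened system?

5

Under do(P=8), the mechanism P := |T - U| is discarded; P is fixed at 8.
T = 3·R + 5  [with R=3]  = 14
U = max(T, R) + 3  [with T=14, R=3]  = 17
Q = 0 if U >= 2 else 1  [with U=17]  = 0
H = |Q - P|  [with Q=0, P=8]  = 8
Without intervention: T = 3·R + 5  [with R=3]  = 14; U = max(T, R) + 3  [with T=14, R=3]  = 17; P = |T - U|  [with T=14, U=17]  = 3; Q = 0 if U >= 2 else 1  [with U=17]  = 0; H = |Q - P|  [with Q=0, P=3]  = 3.
Change = 8 − 3 = 5.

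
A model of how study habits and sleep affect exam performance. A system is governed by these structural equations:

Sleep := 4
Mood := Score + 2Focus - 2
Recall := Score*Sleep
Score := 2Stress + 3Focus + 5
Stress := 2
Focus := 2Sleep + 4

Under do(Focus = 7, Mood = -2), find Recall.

120

Setting Focus = 7, Mood = -2 by intervention discards those variables' equations.
Score = 2Stress + 3Focus + 5  [with Stress=2, Focus=7]  = 30
Recall = Score*Sleep  [with Score=30, Sleep=4]  = 120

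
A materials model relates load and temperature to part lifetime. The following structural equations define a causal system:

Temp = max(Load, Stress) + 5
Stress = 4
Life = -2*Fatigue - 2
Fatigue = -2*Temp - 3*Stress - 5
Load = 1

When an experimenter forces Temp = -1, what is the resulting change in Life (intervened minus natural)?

-40

do(Temp=-1) replaces the equation Temp = max(Load, Stress) + 5 with the constant Temp = -1.
Fatigue = -2*Temp - 3*Stress - 5  [with Temp=-1, Stress=4]  = -15
Life = -2*Fatigue - 2  [with Fatigue=-15]  = 28
Without intervention: Temp = max(Load, Stress) + 5  [with Load=1, Stress=4]  = 9; Fatigue = -2*Temp - 3*Stress - 5  [with Temp=9, Stress=4]  = -35; Life = -2*Fatigue - 2  [with Fatigue=-35]  = 68.
Change = 28 − 68 = -40.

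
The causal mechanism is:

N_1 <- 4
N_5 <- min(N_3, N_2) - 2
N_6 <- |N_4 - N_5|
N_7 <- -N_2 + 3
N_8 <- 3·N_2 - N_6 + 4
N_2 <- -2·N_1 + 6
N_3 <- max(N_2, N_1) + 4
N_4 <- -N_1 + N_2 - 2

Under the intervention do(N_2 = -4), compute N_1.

4

Under do(N_2=-4), the mechanism N_2 <- -2·N_1 + 6 is discarded; N_2 is fixed at -4.
N_1 is not downstream of the intervention, so its value is determined by the original equations.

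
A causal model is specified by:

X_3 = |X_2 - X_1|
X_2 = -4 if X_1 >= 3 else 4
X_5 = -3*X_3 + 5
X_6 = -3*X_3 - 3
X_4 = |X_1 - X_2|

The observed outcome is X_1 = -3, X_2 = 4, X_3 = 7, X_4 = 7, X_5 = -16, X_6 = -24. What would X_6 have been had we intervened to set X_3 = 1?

The intervention breaks the incoming arrows to X_3: X_3 = |X_2 - X_1| no longer applies, and X_3 = 1.
X_6 = -3*X_3 - 3  [with X_3=1]  = -6

-6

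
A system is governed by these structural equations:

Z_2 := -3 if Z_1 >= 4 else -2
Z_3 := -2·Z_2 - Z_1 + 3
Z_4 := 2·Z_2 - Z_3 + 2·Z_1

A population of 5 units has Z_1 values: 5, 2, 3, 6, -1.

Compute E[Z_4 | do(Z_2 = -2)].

do(Z_2=-2) breaks Z_2's dependence on Z_1. With Z_2=-2 fixed, Z_4 across the units is 4, -5, -2, 7, -14, mean -2.

-2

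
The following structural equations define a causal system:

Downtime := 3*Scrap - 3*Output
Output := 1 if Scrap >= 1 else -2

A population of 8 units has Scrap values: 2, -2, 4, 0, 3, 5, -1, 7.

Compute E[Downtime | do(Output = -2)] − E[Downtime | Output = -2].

Every unit gets Output=-2 under the intervention. Downtime values become 12, 0, 18, 6, 15, 21, 3, 27; E[Downtime|do(Output=-2)] = 12.75.
Observing Output=-2 restricts to units where Output's equation naturally yields -2: Scrap ∈ {-2, 0, -1}. In that subpopulation Downtime = 0, 6, 3, mean 3.
Difference = 12.75 − 3 = 9.75.

9.75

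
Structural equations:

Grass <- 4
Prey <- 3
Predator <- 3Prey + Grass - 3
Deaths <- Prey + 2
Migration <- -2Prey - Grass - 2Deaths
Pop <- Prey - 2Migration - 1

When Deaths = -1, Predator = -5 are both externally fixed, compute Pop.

The joint intervention fixes Deaths = -1, Predator = -5, removing each variable's own equation.
Migration = -2Prey - Grass - 2Deaths  [with Prey=3, Grass=4, Deaths=-1]  = -8
Pop = Prey - 2Migration - 1  [with Prey=3, Migration=-8]  = 18

18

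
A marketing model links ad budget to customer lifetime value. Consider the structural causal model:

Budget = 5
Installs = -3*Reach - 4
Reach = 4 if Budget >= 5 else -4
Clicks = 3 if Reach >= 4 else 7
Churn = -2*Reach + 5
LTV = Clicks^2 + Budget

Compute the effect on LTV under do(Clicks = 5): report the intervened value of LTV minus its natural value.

The intervention breaks the incoming arrows to Clicks: Clicks = 3 if Reach >= 4 else 7 no longer applies, and Clicks = 5.
LTV = Clicks^2 + Budget  [with Clicks=5, Budget=5]  = 30
Without intervention: Reach = 4 if Budget >= 5 else -4  [with Budget=5]  = 4; Clicks = 3 if Reach >= 4 else 7  [with Reach=4]  = 3; LTV = Clicks^2 + Budget  [with Clicks=3, Budget=5]  = 14.
Change = 30 − 14 = 16.

16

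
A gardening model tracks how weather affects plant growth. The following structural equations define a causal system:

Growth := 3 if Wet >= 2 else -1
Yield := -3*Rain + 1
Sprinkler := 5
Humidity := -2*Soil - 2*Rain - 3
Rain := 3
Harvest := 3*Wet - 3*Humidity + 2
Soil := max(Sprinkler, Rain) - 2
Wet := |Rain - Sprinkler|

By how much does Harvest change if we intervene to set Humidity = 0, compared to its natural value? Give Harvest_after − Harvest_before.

-45

Intervening sets Humidity = 0 and removes its equation (Humidity := -2*Soil - 2*Rain - 3).
Wet = |Rain - Sprinkler|  [with Rain=3, Sprinkler=5]  = 2
Harvest = 3*Wet - 3*Humidity + 2  [with Wet=2, Humidity=0]  = 8
Without intervention: Soil = max(Sprinkler, Rain) - 2  [with Sprinkler=5, Rain=3]  = 3; Wet = |Rain - Sprinkler|  [with Rain=3, Sprinkler=5]  = 2; Humidity = -2*Soil - 2*Rain - 3  [with Soil=3, Rain=3]  = -15; Harvest = 3*Wet - 3*Humidity + 2  [with Wet=2, Humidity=-15]  = 53.
Change = 8 − 53 = -45.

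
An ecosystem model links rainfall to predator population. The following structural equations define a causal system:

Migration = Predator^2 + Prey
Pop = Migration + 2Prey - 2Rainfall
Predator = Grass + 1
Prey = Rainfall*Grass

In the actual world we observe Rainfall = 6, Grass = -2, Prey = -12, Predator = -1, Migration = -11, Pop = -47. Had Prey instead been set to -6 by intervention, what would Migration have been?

-5

do(Prey=-6) replaces the equation Prey = Rainfall*Grass with the constant Prey = -6.
Predator = Grass + 1  [with Grass=-2]  = -1
Migration = Predator^2 + Prey  [with Predator=-1, Prey=-6]  = -5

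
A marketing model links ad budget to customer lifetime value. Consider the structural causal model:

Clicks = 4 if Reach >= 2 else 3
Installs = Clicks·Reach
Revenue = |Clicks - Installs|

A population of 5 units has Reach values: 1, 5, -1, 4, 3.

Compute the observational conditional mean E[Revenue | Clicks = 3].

Conditioning on Clicks=3 selects the 2 unit(s) with Reach ∈ {1, -1}. Their Revenue values: 0, 6. Mean = 3.

3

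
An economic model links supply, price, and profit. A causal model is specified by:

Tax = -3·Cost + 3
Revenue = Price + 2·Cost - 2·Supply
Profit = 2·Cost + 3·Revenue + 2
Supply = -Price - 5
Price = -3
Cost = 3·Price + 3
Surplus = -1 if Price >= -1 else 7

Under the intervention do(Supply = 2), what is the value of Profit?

Under do(Supply=2), the mechanism Supply = -Price - 5 is discarded; Supply is fixed at 2.
Cost = 3·Price + 3  [with Price=-3]  = -6
Revenue = Price + 2·Cost - 2·Supply  [with Price=-3, Cost=-6, Supply=2]  = -19
Profit = 2·Cost + 3·Revenue + 2  [with Cost=-6, Revenue=-19]  = -67

-67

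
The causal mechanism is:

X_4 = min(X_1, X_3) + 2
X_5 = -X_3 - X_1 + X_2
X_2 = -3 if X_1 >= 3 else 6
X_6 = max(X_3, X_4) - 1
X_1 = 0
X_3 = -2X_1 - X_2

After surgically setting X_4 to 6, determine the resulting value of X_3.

Under do(X_4=6), the mechanism X_4 = min(X_1, X_3) + 2 is discarded; X_4 is fixed at 6.
Since X_3 is not a descendant of the intervened variable, it is unaffected.
X_2 = -3 if X_1 >= 3 else 6  [with X_1=0]  = 6
X_3 = -2X_1 - X_2  [with X_1=0, X_2=6]  = -6

-6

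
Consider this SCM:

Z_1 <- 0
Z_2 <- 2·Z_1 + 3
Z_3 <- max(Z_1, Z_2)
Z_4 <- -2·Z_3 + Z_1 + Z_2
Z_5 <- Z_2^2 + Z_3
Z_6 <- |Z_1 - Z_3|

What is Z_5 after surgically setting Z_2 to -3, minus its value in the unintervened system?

do(Z_2=-3) replaces the equation Z_2 <- 2·Z_1 + 3 with the constant Z_2 = -3.
Z_3 = max(Z_1, Z_2)  [with Z_1=0, Z_2=-3]  = 0
Z_5 = Z_2^2 + Z_3  [with Z_2=-3, Z_3=0]  = 9
Without intervention: Z_2 = 2·Z_1 + 3  [with Z_1=0]  = 3; Z_3 = max(Z_1, Z_2)  [with Z_1=0, Z_2=3]  = 3; Z_5 = Z_2^2 + Z_3  [with Z_2=3, Z_3=3]  = 12.
Change = 9 − 12 = -3.

-3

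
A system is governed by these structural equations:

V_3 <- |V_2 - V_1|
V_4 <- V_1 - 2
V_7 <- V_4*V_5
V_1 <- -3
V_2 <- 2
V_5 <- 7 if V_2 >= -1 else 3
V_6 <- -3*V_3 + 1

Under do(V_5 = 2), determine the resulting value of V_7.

Under do(V_5=2), the mechanism V_5 <- 7 if V_2 >= -1 else 3 is discarded; V_5 is fixed at 2.
V_4 = V_1 - 2  [with V_1=-3]  = -5
V_7 = V_4*V_5  [with V_4=-5, V_5=2]  = -10

-10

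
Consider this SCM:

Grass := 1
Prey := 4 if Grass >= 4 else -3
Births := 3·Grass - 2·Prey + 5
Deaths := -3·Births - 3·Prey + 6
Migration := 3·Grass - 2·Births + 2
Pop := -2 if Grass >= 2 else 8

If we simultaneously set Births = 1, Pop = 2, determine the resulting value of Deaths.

12

Setting Births = 1, Pop = 2 by intervention discards those variables' equations.
Prey = 4 if Grass >= 4 else -3  [with Grass=1]  = -3
Deaths = -3·Births - 3·Prey + 6  [with Births=1, Prey=-3]  = 12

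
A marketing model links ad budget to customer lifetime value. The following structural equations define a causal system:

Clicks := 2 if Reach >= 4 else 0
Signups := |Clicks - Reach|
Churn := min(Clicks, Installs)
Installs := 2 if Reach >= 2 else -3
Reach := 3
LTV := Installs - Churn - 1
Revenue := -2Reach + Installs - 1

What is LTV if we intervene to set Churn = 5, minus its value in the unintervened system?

-5

Under do(Churn=5), the mechanism Churn := min(Clicks, Installs) is discarded; Churn is fixed at 5.
Installs = 2 if Reach >= 2 else -3  [with Reach=3]  = 2
LTV = Installs - Churn - 1  [with Installs=2, Churn=5]  = -4
Without intervention: Clicks = 2 if Reach >= 4 else 0  [with Reach=3]  = 0; Installs = 2 if Reach >= 2 else -3  [with Reach=3]  = 2; Churn = min(Clicks, Installs)  [with Clicks=0, Installs=2]  = 0; LTV = Installs - Churn - 1  [with Installs=2, Churn=0]  = 1.
Change = -4 − 1 = -5.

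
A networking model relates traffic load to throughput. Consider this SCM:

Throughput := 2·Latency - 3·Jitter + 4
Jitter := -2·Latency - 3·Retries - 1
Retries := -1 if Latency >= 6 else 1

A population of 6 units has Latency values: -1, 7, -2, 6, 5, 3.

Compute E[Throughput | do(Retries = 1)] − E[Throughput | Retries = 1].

14

do(Retries=1) breaks Retries's dependence on Latency. With Retries=1 fixed, Throughput across the units is 8, 72, 0, 64, 56, 40, mean 40.
Conditioning on Retries=1 selects the 4 unit(s) with Latency ∈ {-1, -2, 5, 3}. Their Throughput values: 8, 0, 56, 40. Mean = 26.
Difference = 40 − 26 = 14.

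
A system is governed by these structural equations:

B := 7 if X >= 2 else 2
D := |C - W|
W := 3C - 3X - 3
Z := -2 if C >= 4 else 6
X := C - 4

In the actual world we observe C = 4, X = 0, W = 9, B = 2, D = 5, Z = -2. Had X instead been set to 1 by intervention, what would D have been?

do(X=1) replaces the equation X := C - 4 with the constant X = 1.
W = 3C - 3X - 3  [with C=4, X=1]  = 6
D = |C - W|  [with C=4, W=6]  = 2

2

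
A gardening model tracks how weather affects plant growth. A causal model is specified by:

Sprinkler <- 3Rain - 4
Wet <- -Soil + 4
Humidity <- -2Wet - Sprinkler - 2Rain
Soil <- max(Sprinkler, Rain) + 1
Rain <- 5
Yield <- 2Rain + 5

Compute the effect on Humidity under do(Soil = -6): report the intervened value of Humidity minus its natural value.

do(Soil=-6) replaces the equation Soil <- max(Sprinkler, Rain) + 1 with the constant Soil = -6.
Sprinkler = 3Rain - 4  [with Rain=5]  = 11
Wet = -Soil + 4  [with Soil=-6]  = 10
Humidity = -2Wet - Sprinkler - 2Rain  [with Wet=10, Sprinkler=11, Rain=5]  = -41
Without intervention: Sprinkler = 3Rain - 4  [with Rain=5]  = 11; Soil = max(Sprinkler, Rain) + 1  [with Sprinkler=11, Rain=5]  = 12; Wet = -Soil + 4  [with Soil=12]  = -8; Humidity = -2Wet - Sprinkler - 2Rain  [with Wet=-8, Sprinkler=11, Rain=5]  = -5.
Change = -41 − (-5) = -36.

-36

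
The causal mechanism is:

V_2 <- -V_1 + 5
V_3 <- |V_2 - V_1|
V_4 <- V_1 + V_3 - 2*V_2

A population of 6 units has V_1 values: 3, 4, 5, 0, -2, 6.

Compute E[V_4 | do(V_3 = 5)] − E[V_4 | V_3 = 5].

do(V_3=5) breaks V_3's dependence on V_1. With V_3=5 fixed, V_4 across the units is 4, 7, 10, -5, -11, 13, mean 3.
Conditioning on V_3=5 selects the 2 unit(s) with V_1 ∈ {5, 0}. Their V_4 values: 10, -5. Mean = 2.5.
Difference = 3 − 2.5 = 0.5.

0.5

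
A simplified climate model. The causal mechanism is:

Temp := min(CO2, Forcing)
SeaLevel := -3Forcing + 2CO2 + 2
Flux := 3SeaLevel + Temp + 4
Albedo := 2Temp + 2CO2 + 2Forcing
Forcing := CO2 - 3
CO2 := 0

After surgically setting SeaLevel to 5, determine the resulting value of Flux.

The intervention breaks the incoming arrows to SeaLevel: SeaLevel := -3Forcing + 2CO2 + 2 no longer applies, and SeaLevel = 5.
Forcing = CO2 - 3  [with CO2=0]  = -3
Temp = min(CO2, Forcing)  [with CO2=0, Forcing=-3]  = -3
Flux = 3SeaLevel + Temp + 4  [with SeaLevel=5, Temp=-3]  = 16

16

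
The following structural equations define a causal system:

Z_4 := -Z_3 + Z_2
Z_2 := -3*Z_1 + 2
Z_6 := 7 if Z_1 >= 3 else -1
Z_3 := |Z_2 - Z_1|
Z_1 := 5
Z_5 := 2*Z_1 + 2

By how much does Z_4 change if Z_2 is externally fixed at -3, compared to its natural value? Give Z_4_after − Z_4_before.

20

Under do(Z_2=-3), the mechanism Z_2 := -3*Z_1 + 2 is discarded; Z_2 is fixed at -3.
Z_3 = |Z_2 - Z_1|  [with Z_2=-3, Z_1=5]  = 8
Z_4 = -Z_3 + Z_2  [with Z_3=8, Z_2=-3]  = -11
Without intervention: Z_2 = -3*Z_1 + 2  [with Z_1=5]  = -13; Z_3 = |Z_2 - Z_1|  [with Z_2=-13, Z_1=5]  = 18; Z_4 = -Z_3 + Z_2  [with Z_3=18, Z_2=-13]  = -31.
Change = -11 − (-31) = 20.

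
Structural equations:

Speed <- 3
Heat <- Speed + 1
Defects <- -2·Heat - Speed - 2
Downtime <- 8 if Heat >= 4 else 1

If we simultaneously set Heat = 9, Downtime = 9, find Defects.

-23

The joint intervention fixes Heat = 9, Downtime = 9, removing each variable's own equation.
Defects = -2·Heat - Speed - 2  [with Heat=9, Speed=3]  = -23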